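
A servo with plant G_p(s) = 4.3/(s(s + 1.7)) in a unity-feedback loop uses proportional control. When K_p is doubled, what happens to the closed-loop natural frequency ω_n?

ω_n = √(4.3·K_p), which grows with K_p.

increase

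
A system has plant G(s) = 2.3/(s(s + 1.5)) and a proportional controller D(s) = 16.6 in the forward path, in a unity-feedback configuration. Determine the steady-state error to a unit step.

0

The open loop D(s)G(s) has a pole at the origin (type 1), so the static position error constant is infinite and e_ss = 1/(1+∞) = 0.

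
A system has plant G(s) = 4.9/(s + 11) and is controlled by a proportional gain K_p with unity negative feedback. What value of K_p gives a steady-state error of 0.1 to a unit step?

K_p = 20.2

The loop is type 0, so e_ss(step) = 1/(1 + K_pos) with K_pos = K_p·G(0).
G(0) = 0.4455. Require 1/(1 + K_p·0.4455) = 0.1, so 1 + 0.4455·K_p = 10.
K_p = (10 − 1)/0.4455 = 20.2.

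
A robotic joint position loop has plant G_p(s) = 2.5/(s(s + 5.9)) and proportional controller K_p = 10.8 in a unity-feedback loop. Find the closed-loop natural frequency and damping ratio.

ω_n = 5.2 rad/s, ζ = 0.568

The closed-loop denominator is s(s+5.9) + 10.8·2.5 = s² + 5.9s + 27.
Matching s² + 2ζω_n s + ω_n²: ω_n = √27 = 5.196 rad/s and 2ζω_n = 5.9, so ζ = 5.9/(2·5.196) = 0.568.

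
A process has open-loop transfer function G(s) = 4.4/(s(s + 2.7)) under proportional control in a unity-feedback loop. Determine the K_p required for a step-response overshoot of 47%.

K_p = 7.59

From %OS = 100·exp(−πζ/√(1−ζ²)) = 47%, ζ = −ln(0.47)/√(π²+ln²(0.47)) = 0.2337.
Characteristic equation s² + 2.7s + 4.4K_p = 0 gives ζ = 2.7/(2√(4.4K_p)).
Setting ζ = 0.2337: √(4.4K_p) = 2.7/(2·0.2337) = 5.777, so K_p = 33.38/4.4 = 7.59.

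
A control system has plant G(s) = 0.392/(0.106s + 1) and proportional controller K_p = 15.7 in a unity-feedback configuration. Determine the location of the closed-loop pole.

Closed loop: T(s) = K_p·G/(1+K_p·G) = 6.154/(0.106s + 1 + 6.154), with pole at s = −(1 + 6.154)/0.106 = −67.49.

s = -67.49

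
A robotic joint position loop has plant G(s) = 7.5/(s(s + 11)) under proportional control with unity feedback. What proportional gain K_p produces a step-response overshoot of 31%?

From %OS = 100·exp(−πζ/√(1−ζ²)) = 31%, ζ = −ln(0.31)/√(π²+ln²(0.31)) = 0.3493.
Characteristic equation s² + 11s + 7.5K_p = 0 gives ζ = 11/(2√(7.5K_p)).
Setting ζ = 0.3493: √(7.5K_p) = 11/(2·0.3493) = 15.75, so K_p = 247.9/7.5 = 33.1.

K_p = 33.1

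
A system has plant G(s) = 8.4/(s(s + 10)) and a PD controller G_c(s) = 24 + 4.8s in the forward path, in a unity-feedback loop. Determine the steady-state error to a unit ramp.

The loop has one pole at the origin (type 1). Velocity error constant K_v = lim_{s→0} s·G_c(s)G(s) = 24·8.4/10 = 20.16.
Steady-state error to a unit ramp: e_ss = 1/K_v = 0.0496.

0.0496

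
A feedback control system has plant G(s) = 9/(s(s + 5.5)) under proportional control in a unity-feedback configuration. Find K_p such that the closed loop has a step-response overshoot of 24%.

From %OS = 100·exp(−πζ/√(1−ζ²)) = 24%, ζ = −ln(0.24)/√(π²+ln²(0.24)) = 0.4136.
Characteristic equation s² + 5.5s + 9K_p = 0 gives ζ = 5.5/(2√(9K_p)).
Setting ζ = 0.4136: √(9K_p) = 5.5/(2·0.4136) = 6.649, so K_p = 44.21/9 = 4.91.

K_p = 4.91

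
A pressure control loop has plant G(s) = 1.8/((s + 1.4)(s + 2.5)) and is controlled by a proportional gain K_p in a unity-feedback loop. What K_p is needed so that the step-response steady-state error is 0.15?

For a type-0 loop with proportional control, e_ss = 1/(1 + K_p·G(0)).
G(0) = 0.5143. Require 1/(1 + K_p·0.5143) = 0.15, so 1 + 0.5143·K_p = 6.667.
K_p = (6.667 − 1)/0.5143 = 11.

K_p = 11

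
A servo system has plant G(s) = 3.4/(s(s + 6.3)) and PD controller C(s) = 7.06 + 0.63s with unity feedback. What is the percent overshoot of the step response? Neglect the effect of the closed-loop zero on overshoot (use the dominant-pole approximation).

Forward path: (7.06 + 0.63s)·3.4/(s(s+6.3)). The closed-loop characteristic equation is s² + (6.3 + 3.4·0.63)s + 3.4·7.06 = 0.
That is s² + 8.442s + 24 = 0, so ω_n = 4.899 rad/s and ζ = 8.442/(2·4.899) = 0.8615.
%OS = 100·exp(−πζ/√(1−ζ²)) = 0.484%.

0.484%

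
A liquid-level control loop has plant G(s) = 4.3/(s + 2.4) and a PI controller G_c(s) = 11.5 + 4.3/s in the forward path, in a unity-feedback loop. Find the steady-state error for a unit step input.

The open loop G_c(s)G(s) has a pole at the origin (type 1), so the static position error constant is infinite and e_ss = 1/(1+∞) = 0.

0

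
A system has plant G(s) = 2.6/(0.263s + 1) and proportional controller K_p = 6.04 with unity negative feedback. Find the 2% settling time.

T_s ≈ 0.063 s

Closed loop: T(s) = K_p·G/(1+K_p·G) = 15.7/(0.263s + 1 + 15.7), with pole at s = −(1 + 15.7)/0.263 = −63.51.
τ = 1/63.51 = 0.01574 s, so 2% settling time ≈ 4τ = 0.063 s.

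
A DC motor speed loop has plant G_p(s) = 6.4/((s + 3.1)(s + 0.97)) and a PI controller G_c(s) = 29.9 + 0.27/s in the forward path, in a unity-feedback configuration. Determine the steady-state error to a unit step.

The open loop G_c(s)G_p(s) has a pole at the origin (type 1), so the static position error constant is infinite and e_ss = 1/(1+∞) = 0.

0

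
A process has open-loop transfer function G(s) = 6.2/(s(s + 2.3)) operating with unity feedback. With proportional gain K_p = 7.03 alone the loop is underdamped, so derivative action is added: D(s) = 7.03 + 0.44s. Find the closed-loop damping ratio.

ζ = 0.381

Forward path: (7.03 + 0.44s)·6.2/(s(s+2.3)). The closed-loop characteristic equation is s² + (2.3 + 6.2·0.44)s + 6.2·7.03 = 0.
That is s² + 5.028s + 43.59 = 0, so ω_n = 6.602 rad/s and ζ = 5.028/(2·6.602) = 0.3808.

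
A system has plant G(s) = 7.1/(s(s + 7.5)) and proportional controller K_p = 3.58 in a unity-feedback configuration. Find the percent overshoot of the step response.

3.03%

Closed-loop characteristic equation: s² + 7.5s + 25.42 = 0, so ω_n = 5.042 rad/s and ζ = 7.5/(2·5.042) = 0.7438.
%OS = 100·exp(−πζ/√(1−ζ²)) = 100·exp(−π·0.7438/√0.4468) = 3.03%.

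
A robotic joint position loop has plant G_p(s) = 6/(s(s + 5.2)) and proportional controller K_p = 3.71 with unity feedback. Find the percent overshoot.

Closed-loop characteristic equation: s² + 5.2s + 22.26 = 0, so ω_n = 4.718 rad/s and ζ = 5.2/(2·4.718) = 0.5511.
%OS = 100·exp(−πζ/√(1−ζ²)) = 100·exp(−π·0.5511/√0.6963) = 12.6%.

12.6%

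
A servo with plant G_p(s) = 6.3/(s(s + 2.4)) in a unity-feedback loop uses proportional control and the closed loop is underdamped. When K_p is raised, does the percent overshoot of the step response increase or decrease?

increase

Characteristic equation s² + 2.4s + K_p·6.3 = 0: raising K_p raises ω_n while 2ζω_n = 2.4 is fixed, so ζ falls and overshoot grows.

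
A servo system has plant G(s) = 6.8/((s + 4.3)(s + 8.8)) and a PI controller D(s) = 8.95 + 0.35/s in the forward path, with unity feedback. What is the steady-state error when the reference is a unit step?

0

The open loop D(s)G(s) has a pole at the origin (type 1), so the static position error constant is infinite and e_ss = 1/(1+∞) = 0.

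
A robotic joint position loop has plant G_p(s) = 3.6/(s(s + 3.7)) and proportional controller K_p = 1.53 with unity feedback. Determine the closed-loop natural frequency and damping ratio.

ω_n = 2.35 rad/s, ζ = 0.788

1 + K_p·G_p(s) = 0 gives s² + 3.7s + 5.508 = 0.
So ω_n² = 5.508 ⇒ ω_n = 2.347 rad/s, and ζ = 3.7/(2ω_n) = 0.788.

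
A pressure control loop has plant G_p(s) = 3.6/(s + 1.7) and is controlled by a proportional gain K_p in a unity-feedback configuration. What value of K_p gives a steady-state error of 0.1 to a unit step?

Steady-state error for a unit step on this type-0 loop is 1/(1 + K_p·G_p(0)).
G_p(0) = 2.118. Require 1/(1 + K_p·2.118) = 0.1, so 1 + 2.118·K_p = 10.
K_p = (10 − 1)/2.118 = 4.25.

K_p = 4.25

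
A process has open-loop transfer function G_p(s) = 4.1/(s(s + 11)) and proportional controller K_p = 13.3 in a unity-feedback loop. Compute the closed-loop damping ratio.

ζ = 0.745

The closed-loop denominator is s(s+11) + 13.3·4.1 = s² + 11s + 54.53.
Matching s² + 2ζω_n s + ω_n²: ω_n = √54.53 = 7.384 rad/s and 2ζω_n = 11, so ζ = 11/(2·7.384) = 0.745.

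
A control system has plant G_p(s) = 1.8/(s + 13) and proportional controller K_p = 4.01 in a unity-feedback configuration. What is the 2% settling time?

Closed-loop transfer function: T(s) = K_p·G_p(s)/(1 + K_p·G_p(s)) = 7.218/(s + 13 + 7.218) = 7.218/(s + 20.22).
Time constant τ = 1/20.22 = 0.04946 s, so the 2% settling time is about 4τ = 0.198 s.

T_s ≈ 0.198 s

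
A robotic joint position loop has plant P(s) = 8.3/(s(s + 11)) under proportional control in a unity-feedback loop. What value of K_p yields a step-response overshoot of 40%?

K_p = 46.5

From %OS = 100·exp(−πζ/√(1−ζ²)) = 40%, ζ = −ln(0.4)/√(π²+ln²(0.4)) = 0.28.
Characteristic equation s² + 11s + 8.3K_p = 0 gives ζ = 11/(2√(8.3K_p)).
Setting ζ = 0.28: √(8.3K_p) = 11/(2·0.28) = 19.64, so K_p = 385.8/8.3 = 46.5.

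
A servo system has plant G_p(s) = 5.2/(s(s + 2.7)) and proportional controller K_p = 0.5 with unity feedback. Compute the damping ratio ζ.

ζ = 0.837

The closed-loop denominator is s(s+2.7) + 0.5·5.2 = s² + 2.7s + 2.6.
Matching s² + 2ζω_n s + ω_n²: ω_n = √2.6 = 1.612 rad/s and 2ζω_n = 2.7, so ζ = 2.7/(2·1.612) = 0.837.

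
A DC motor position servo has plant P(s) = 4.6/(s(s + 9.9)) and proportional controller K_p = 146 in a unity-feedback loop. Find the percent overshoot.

From 1 + K_pP(s) = 0: s² + 9.9s + 671.6 = 0 ⇒ ω_n = 25.92, ζ = 0.191.
%OS = 100·exp(−πζ/√(1−ζ²)) = 100·exp(−π·0.191/√0.9635) = 54.3%.

54.3%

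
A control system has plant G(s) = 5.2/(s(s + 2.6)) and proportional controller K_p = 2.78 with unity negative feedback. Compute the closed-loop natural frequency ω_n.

ω_n = 3.8 rad/s

With unity feedback the closed-loop characteristic equation is s² + 2.6s + 2.78·5.2 = s² + 2.6s + 14.46 = 0.
So ω_n² = 14.46 ⇒ ω_n = 3.802 rad/s, and ζ = 2.6/(2ω_n) = 0.342.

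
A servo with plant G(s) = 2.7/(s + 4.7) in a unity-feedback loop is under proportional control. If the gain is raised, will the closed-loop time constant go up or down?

Closed-loop pole is at s = −(4.7+K_p·2.7); larger K_p moves it further left, so τ = 1/(4.7+K_p·2.7) decreases.

decrease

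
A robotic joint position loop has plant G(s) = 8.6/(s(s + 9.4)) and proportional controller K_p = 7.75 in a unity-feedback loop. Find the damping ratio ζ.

With unity feedback the closed-loop characteristic equation is s² + 9.4s + 7.75·8.6 = s² + 9.4s + 66.65 = 0.
So ω_n² = 66.65 ⇒ ω_n = 8.164 rad/s, and ζ = 9.4/(2ω_n) = 0.576.

ζ = 0.576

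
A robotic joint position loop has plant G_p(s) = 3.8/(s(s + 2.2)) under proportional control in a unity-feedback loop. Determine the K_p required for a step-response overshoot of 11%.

K_p = 0.963

From %OS = 100·exp(−πζ/√(1−ζ²)) = 11%, ζ = −ln(0.11)/√(π²+ln²(0.11)) = 0.5749.
Characteristic equation s² + 2.2s + 3.8K_p = 0 gives ζ = 2.2/(2√(3.8K_p)).
Setting ζ = 0.5749: √(3.8K_p) = 2.2/(2·0.5749) = 1.913, so K_p = 3.661/3.8 = 0.963.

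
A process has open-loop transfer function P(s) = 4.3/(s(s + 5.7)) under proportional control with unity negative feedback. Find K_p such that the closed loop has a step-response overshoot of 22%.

From %OS = 100·exp(−πζ/√(1−ζ²)) = 22%, ζ = −ln(0.22)/√(π²+ln²(0.22)) = 0.4342.
Characteristic equation s² + 5.7s + 4.3K_p = 0 gives ζ = 5.7/(2√(4.3K_p)).
Setting ζ = 0.4342: √(4.3K_p) = 5.7/(2·0.4342) = 6.564, so K_p = 43.09/4.3 = 10.

K_p = 10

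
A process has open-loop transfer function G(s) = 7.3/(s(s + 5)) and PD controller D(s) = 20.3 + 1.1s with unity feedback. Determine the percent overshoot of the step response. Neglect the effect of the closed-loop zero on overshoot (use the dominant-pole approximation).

13.7%

Forward path: (20.3 + 1.1s)·7.3/(s(s+5)). The closed-loop characteristic equation is s² + (5 + 7.3·1.1)s + 7.3·20.3 = 0.
That is s² + 13.03s + 148.2 = 0, so ω_n = 12.17 rad/s and ζ = 13.03/(2·12.17) = 0.5352.
%OS = 100·exp(−πζ/√(1−ζ²)) = 13.7%.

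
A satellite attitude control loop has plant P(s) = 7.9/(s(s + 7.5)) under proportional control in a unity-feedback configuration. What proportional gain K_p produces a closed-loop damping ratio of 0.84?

K_p = 2.52

Closed-loop characteristic equation: s² + 7.5s + K_p·7.9 = 0.
So ω_n = √(7.9K_p) and 2ζω_n = 7.5, giving ζ = 7.5/(2√(7.9K_p)).
Setting ζ = 0.84: √(7.9K_p) = 7.5/(2·0.84) = 4.464, so K_p = 19.93/7.9 = 2.52.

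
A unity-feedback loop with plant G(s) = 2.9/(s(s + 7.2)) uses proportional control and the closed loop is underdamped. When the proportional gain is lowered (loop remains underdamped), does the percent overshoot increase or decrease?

decrease

ζ = 7.2/(2√(2.9K_p)) rises as K_p falls; higher damping means less overshoot.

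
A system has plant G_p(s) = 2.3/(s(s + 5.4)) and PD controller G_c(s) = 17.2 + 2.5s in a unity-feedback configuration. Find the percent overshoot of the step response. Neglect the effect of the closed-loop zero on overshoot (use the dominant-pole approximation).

0.244%

Forward path: (17.2 + 2.5s)·2.3/(s(s+5.4)). The closed-loop characteristic equation is s² + (5.4 + 2.3·2.5)s + 2.3·17.2 = 0.
That is s² + 11.15s + 39.56 = 0, so ω_n = 6.29 rad/s and ζ = 11.15/(2·6.29) = 0.8864.
%OS = 100·exp(−πζ/√(1−ζ²)) = 0.244%.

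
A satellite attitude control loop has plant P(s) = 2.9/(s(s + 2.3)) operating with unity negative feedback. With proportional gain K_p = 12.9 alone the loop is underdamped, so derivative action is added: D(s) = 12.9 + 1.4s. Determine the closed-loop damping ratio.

ζ = 0.52

Forward path: (12.9 + 1.4s)·2.9/(s(s+2.3)). The closed-loop characteristic equation is s² + (2.3 + 2.9·1.4)s + 2.9·12.9 = 0.
That is s² + 6.36s + 37.41 = 0, so ω_n = 6.116 rad/s and ζ = 6.36/(2·6.116) = 0.5199.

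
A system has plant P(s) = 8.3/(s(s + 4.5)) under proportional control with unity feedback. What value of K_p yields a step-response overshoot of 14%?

From %OS = 100·exp(−πζ/√(1−ζ²)) = 14%, ζ = −ln(0.14)/√(π²+ln²(0.14)) = 0.5305.
Characteristic equation s² + 4.5s + 8.3K_p = 0 gives ζ = 4.5/(2√(8.3K_p)).
Setting ζ = 0.5305: √(8.3K_p) = 4.5/(2·0.5305) = 4.241, so K_p = 17.99/8.3 = 2.17.

K_p = 2.17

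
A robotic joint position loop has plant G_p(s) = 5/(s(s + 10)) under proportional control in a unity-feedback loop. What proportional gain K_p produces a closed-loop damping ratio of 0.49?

K_p = 20.8

Closed-loop characteristic equation: s² + 10s + K_p·5 = 0.
So ω_n = √(5K_p) and 2ζω_n = 10, giving ζ = 10/(2√(5K_p)).
Setting ζ = 0.49: √(5K_p) = 10/(2·0.49) = 10.2, so K_p = 104.1/5 = 20.8.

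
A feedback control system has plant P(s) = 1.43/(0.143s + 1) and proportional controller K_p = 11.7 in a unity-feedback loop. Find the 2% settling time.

T_s ≈ 0.0323 s

Closed loop: T(s) = K_p·P/(1+K_p·P) = 16.73/(0.143s + 1 + 16.73), with pole at s = −(1 + 16.73)/0.143 = −124.
τ = 1/124 = 0.008065 s, so 2% settling time ≈ 4τ = 0.0323 s.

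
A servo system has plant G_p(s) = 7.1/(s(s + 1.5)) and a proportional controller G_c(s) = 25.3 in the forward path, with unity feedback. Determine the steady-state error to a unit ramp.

The loop has one pole at the origin (type 1). Velocity error constant K_v = lim_{s→0} s·G_c(s)G_p(s) = 25.3·7.1/1.5 = 119.8.
Steady-state error to a unit ramp: e_ss = 1/K_v = 0.00835.

0.00835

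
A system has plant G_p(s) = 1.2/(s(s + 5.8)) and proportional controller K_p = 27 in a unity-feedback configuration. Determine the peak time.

T_p = 0.641 s

From 1 + K_pG_p(s) = 0: s² + 5.8s + 32.4 = 0 ⇒ ω_n = 5.692, ζ = 0.5095.
Damped frequency ω_d = ω_n√(1−ζ²) = 4.898 rad/s, so peak time T_p = π/ω_d = 0.641 s.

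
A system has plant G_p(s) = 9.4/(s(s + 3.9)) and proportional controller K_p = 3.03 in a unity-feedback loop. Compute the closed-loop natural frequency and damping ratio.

ω_n = 5.34 rad/s, ζ = 0.365

The closed-loop denominator is s(s+3.9) + 3.03·9.4 = s² + 3.9s + 28.48.
So ω_n² = 28.48 ⇒ ω_n = 5.337 rad/s, and ζ = 3.9/(2ω_n) = 0.365.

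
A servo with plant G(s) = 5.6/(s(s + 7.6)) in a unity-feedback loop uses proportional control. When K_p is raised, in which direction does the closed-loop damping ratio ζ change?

decrease

ζ = 7.6/(2√(5.6K_p)); increasing K_p raises the denominator, so ζ falls.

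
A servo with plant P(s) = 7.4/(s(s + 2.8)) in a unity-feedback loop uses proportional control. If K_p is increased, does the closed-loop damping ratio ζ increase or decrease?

ζ = 2.8/(2√(7.4K_p)); increasing K_p raises the denominator, so ζ falls.

decrease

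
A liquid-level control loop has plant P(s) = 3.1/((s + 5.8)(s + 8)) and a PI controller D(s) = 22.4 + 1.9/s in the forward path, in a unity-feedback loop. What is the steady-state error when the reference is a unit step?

The open loop D(s)P(s) has a pole at the origin (type 1), so the static position error constant is infinite and e_ss = 1/(1+∞) = 0.

0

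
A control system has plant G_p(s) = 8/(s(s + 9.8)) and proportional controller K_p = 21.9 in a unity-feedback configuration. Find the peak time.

T_p = 0.255 s

The closed-loop denominator s² + 9.8s + 175.2 gives ω_n = √175.2 = 13.24 and ζ = 9.8/(2ω_n) = 0.3702.
Damped frequency ω_d = ω_n√(1−ζ²) = 12.3 rad/s, so peak time T_p = π/ω_d = 0.255 s.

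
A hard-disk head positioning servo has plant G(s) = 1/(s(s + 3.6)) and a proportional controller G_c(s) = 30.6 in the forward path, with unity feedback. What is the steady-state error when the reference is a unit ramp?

0.118

The loop has one pole at the origin (type 1). Velocity error constant K_v = lim_{s→0} s·G_c(s)G(s) = 30.6·1/3.6 = 8.5.
Steady-state error to a unit ramp: e_ss = 1/K_v = 0.118.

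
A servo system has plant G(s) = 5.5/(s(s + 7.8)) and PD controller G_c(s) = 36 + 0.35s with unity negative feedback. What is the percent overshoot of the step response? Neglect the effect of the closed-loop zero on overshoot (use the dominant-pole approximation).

31.4%

Forward path: (36 + 0.35s)·5.5/(s(s+7.8)). The closed-loop characteristic equation is s² + (7.8 + 5.5·0.35)s + 5.5·36 = 0.
That is s² + 9.725s + 198 = 0, so ω_n = 14.07 rad/s and ζ = 9.725/(2·14.07) = 0.3456.
%OS = 100·exp(−πζ/√(1−ζ²)) = 31.4%.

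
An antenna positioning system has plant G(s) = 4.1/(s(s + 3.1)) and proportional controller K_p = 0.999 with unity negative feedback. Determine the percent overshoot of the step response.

2.37%

Closed-loop characteristic equation: s² + 3.1s + 4.096 = 0, so ω_n = 2.024 rad/s and ζ = 3.1/(2·2.024) = 0.7659.
%OS = 100·exp(−πζ/√(1−ζ²)) = 100·exp(−π·0.7659/√0.4134) = 2.37%.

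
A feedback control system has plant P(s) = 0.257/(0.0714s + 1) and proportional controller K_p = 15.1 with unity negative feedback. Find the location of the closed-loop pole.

s = -68.36

Closed loop: T(s) = K_p·P/(1+K_p·P) = 3.881/(0.0714s + 1 + 3.881), with pole at s = −(1 + 3.881)/0.0714 = −68.36.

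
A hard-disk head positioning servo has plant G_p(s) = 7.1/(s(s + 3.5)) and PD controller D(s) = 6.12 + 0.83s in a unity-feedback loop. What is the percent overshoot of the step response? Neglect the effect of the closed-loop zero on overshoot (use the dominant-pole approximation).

4.12%

Forward path: (6.12 + 0.83s)·7.1/(s(s+3.5)). The closed-loop characteristic equation is s² + (3.5 + 7.1·0.83)s + 7.1·6.12 = 0.
That is s² + 9.393s + 43.45 = 0, so ω_n = 6.592 rad/s and ζ = 9.393/(2·6.592) = 0.7125.
%OS = 100·exp(−πζ/√(1−ζ²)) = 4.12%.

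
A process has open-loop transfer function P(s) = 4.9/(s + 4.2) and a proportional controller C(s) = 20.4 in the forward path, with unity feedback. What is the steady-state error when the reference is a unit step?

0.0403

The loop is type 0. Static position error constant K_pos = C(0)·P(0) = 20.4·1.167 = 23.8.
Steady-state error to a unit step: e_ss = 1/(1+K_pos) = 1/24.8 = 0.0403.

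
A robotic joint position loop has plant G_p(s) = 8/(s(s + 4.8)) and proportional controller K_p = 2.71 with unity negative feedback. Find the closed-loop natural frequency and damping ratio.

ω_n = 4.66 rad/s, ζ = 0.515

With unity feedback the closed-loop characteristic equation is s² + 4.8s + 2.71·8 = s² + 4.8s + 21.68 = 0.
So ω_n² = 21.68 ⇒ ω_n = 4.656 rad/s, and ζ = 4.8/(2ω_n) = 0.515.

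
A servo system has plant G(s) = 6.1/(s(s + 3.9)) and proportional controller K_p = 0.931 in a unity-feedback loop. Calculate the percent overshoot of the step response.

The closed-loop denominator s² + 3.9s + 5.679 gives ω_n = √5.679 = 2.383 and ζ = 3.9/(2ω_n) = 0.8183.
%OS = 100·exp(−πζ/√(1−ζ²)) = 100·exp(−π·0.8183/√0.3304) = 1.14%.

1.14%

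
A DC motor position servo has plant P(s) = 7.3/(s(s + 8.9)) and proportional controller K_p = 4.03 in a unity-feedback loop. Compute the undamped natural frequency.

ω_n = 5.42 rad/s

With unity feedback the closed-loop characteristic equation is s² + 8.9s + 4.03·7.3 = s² + 8.9s + 29.42 = 0.
So ω_n² = 29.42 ⇒ ω_n = 5.424 rad/s, and ζ = 8.9/(2ω_n) = 0.82.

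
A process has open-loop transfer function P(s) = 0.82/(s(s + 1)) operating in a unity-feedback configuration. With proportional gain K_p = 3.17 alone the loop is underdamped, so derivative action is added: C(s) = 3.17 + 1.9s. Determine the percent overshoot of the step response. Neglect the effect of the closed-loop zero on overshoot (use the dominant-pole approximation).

Forward path: (3.17 + 1.9s)·0.82/(s(s+1)). The closed-loop characteristic equation is s² + (1 + 0.82·1.9)s + 0.82·3.17 = 0.
That is s² + 2.558s + 2.599 = 0, so ω_n = 1.612 rad/s and ζ = 2.558/(2·1.612) = 0.7933.
%OS = 100·exp(−πζ/√(1−ζ²)) = 1.67%.

1.67%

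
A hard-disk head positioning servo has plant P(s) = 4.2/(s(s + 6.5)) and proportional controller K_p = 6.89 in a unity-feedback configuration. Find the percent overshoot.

9.24%

The closed-loop denominator s² + 6.5s + 28.94 gives ω_n = √28.94 = 5.379 and ζ = 6.5/(2ω_n) = 0.6042.
%OS = 100·exp(−πζ/√(1−ζ²)) = 100·exp(−π·0.6042/√0.635) = 9.24%.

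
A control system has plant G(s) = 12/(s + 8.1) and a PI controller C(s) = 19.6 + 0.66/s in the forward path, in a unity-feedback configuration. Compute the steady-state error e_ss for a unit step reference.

The open loop C(s)G(s) has a pole at the origin (type 1), so the static position error constant is infinite and e_ss = 1/(1+∞) = 0.

0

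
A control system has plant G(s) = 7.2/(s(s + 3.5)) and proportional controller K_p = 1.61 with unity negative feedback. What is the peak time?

T_p = 1.08 s

Closed-loop characteristic equation: s² + 3.5s + 11.59 = 0, so ω_n = 3.405 rad/s and ζ = 3.5/(2·3.405) = 0.514.
Damped frequency ω_d = ω_n√(1−ζ²) = 2.921 rad/s, so peak time T_p = π/ω_d = 1.08 s.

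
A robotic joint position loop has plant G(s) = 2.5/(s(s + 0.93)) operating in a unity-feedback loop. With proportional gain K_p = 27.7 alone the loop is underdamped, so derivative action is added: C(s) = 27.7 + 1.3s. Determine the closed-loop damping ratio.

Forward path: (27.7 + 1.3s)·2.5/(s(s+0.93)). The closed-loop characteristic equation is s² + (0.93 + 2.5·1.3)s + 2.5·27.7 = 0.
That is s² + 4.18s + 69.25 = 0, so ω_n = 8.322 rad/s and ζ = 4.18/(2·8.322) = 0.2512.

ζ = 0.251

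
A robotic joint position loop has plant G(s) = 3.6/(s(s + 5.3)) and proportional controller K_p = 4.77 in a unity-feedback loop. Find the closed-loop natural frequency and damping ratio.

The closed-loop denominator is s(s+5.3) + 4.77·3.6 = s² + 5.3s + 17.17.
So ω_n² = 17.17 ⇒ ω_n = 4.144 rad/s, and ζ = 5.3/(2ω_n) = 0.639.

ω_n = 4.14 rad/s, ζ = 0.639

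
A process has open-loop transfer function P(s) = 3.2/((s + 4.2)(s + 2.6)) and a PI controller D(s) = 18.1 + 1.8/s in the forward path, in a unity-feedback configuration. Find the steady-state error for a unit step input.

The open loop D(s)P(s) has a pole at the origin (type 1), so the static position error constant is infinite and e_ss = 1/(1+∞) = 0.

0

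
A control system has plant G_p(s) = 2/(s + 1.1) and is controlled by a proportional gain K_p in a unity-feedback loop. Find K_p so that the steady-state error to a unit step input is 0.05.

The loop is type 0, so e_ss(step) = 1/(1 + K_pos) with K_pos = K_p·G_p(0).
G_p(0) = 1.818. Require 1/(1 + K_p·1.818) = 0.05, so 1 + 1.818·K_p = 20.
K_p = (20 − 1)/1.818 = 10.5.

K_p = 10.5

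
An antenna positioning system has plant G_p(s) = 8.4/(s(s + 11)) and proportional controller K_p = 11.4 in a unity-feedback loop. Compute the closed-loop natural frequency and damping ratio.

ω_n = 9.79 rad/s, ζ = 0.562

1 + K_p·G_p(s) = 0 gives s² + 11s + 95.76 = 0.
So ω_n² = 95.76 ⇒ ω_n = 9.786 rad/s, and ζ = 11/(2ω_n) = 0.562.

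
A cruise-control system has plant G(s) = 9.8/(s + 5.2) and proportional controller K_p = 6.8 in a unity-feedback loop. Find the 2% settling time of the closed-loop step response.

T_s ≈ 0.0557 s

Closed-loop transfer function: T(s) = K_p·G(s)/(1 + K_p·G(s)) = 66.64/(s + 5.2 + 66.64) = 66.64/(s + 71.84).
Time constant τ = 1/71.84 = 0.01392 s, so the 2% settling time is about 4τ = 0.0557 s.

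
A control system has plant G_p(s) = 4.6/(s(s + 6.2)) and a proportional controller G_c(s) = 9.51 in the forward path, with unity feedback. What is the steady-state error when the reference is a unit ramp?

The loop has one pole at the origin (type 1). Velocity error constant K_v = lim_{s→0} s·G_c(s)G_p(s) = 9.51·4.6/6.2 = 7.056.
Steady-state error to a unit ramp: e_ss = 1/K_v = 0.142.

0.142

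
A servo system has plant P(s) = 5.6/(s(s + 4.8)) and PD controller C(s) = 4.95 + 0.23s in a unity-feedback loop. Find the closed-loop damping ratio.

ζ = 0.578

Forward path: (4.95 + 0.23s)·5.6/(s(s+4.8)). The closed-loop characteristic equation is s² + (4.8 + 5.6·0.23)s + 5.6·4.95 = 0.
That is s² + 6.088s + 27.72 = 0, so ω_n = 5.265 rad/s and ζ = 6.088/(2·5.265) = 0.5782.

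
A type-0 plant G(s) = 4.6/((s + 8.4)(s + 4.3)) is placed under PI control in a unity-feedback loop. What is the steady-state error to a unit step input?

0

The PI controller's integrator makes the forward path type 1, so e_ss to a step is zero.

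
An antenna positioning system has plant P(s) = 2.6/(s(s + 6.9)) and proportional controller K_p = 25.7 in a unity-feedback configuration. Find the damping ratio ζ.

ζ = 0.422

1 + K_p·P(s) = 0 gives s² + 6.9s + 66.82 = 0.
Matching s² + 2ζω_n s + ω_n²: ω_n = √66.82 = 8.174 rad/s and 2ζω_n = 6.9, so ζ = 6.9/(2·8.174) = 0.422.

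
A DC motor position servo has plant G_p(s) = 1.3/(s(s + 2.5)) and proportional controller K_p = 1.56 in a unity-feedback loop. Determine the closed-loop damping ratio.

With unity feedback the closed-loop characteristic equation is s² + 2.5s + 1.56·1.3 = s² + 2.5s + 2.028 = 0.
So ω_n² = 2.028 ⇒ ω_n = 1.424 rad/s, and ζ = 2.5/(2ω_n) = 0.878.

ζ = 0.878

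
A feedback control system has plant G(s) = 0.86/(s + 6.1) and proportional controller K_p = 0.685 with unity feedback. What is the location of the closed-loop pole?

s = -6.689

Closed-loop transfer function: T(s) = K_p·G(s)/(1 + K_p·G(s)) = 0.5891/(s + 6.1 + 0.5891) = 0.5891/(s + 6.689).
The closed-loop pole is at s = −6.689.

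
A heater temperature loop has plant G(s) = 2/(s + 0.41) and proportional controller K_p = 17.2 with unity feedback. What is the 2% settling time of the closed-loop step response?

T_s ≈ 0.115 s

Closed-loop transfer function: T(s) = K_p·G(s)/(1 + K_p·G(s)) = 34.4/(s + 0.41 + 34.4) = 34.4/(s + 34.81).
Time constant τ = 1/34.81 = 0.02873 s, so the 2% settling time is about 4τ = 0.115 s.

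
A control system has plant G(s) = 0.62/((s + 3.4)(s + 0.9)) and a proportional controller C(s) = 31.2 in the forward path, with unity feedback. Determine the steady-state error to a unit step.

0.137

The loop is type 0. Static position error constant K_pos = C(0)·G(0) = 31.2·0.2026 = 6.322.
Steady-state error to a unit step: e_ss = 1/(1+K_pos) = 1/7.322 = 0.137.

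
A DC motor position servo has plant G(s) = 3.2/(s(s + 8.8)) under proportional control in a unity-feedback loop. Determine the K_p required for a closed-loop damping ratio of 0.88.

Closed-loop characteristic equation: s² + 8.8s + K_p·3.2 = 0.
So ω_n = √(3.2K_p) and 2ζω_n = 8.8, giving ζ = 8.8/(2√(3.2K_p)).
Setting ζ = 0.88: √(3.2K_p) = 8.8/(2·0.88) = 5, so K_p = 25/3.2 = 7.81.

K_p = 7.81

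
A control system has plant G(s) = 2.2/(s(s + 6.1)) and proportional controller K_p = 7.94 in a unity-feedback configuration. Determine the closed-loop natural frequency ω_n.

1 + K_p·G(s) = 0 gives s² + 6.1s + 17.47 = 0.
Matching s² + 2ζω_n s + ω_n²: ω_n = √17.47 = 4.179 rad/s and 2ζω_n = 6.1, so ζ = 6.1/(2·4.179) = 0.73.

ω_n = 4.18 rad/s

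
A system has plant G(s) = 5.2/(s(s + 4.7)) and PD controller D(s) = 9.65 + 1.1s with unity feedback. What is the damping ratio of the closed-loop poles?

Forward path: (9.65 + 1.1s)·5.2/(s(s+4.7)). The closed-loop characteristic equation is s² + (4.7 + 5.2·1.1)s + 5.2·9.65 = 0.
That is s² + 10.42s + 50.18 = 0, so ω_n = 7.084 rad/s and ζ = 10.42/(2·7.084) = 0.7355.

ζ = 0.735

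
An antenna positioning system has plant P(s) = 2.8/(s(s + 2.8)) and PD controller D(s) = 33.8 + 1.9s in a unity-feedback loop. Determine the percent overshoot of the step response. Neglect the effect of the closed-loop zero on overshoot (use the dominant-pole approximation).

Forward path: (33.8 + 1.9s)·2.8/(s(s+2.8)). The closed-loop characteristic equation is s² + (2.8 + 2.8·1.9)s + 2.8·33.8 = 0.
That is s² + 8.12s + 94.64 = 0, so ω_n = 9.728 rad/s and ζ = 8.12/(2·9.728) = 0.4173.
%OS = 100·exp(−πζ/√(1−ζ²)) = 23.6%.

23.6%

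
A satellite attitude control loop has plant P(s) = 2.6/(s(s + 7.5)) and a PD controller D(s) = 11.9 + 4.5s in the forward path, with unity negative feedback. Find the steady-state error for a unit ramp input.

The loop has one pole at the origin (type 1). Velocity error constant K_v = lim_{s→0} s·D(s)P(s) = 11.9·2.6/7.5 = 4.125.
Steady-state error to a unit ramp: e_ss = 1/K_v = 0.242.

0.242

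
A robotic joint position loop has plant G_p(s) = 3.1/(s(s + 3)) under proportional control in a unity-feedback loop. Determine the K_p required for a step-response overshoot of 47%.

From %OS = 100·exp(−πζ/√(1−ζ²)) = 47%, ζ = −ln(0.47)/√(π²+ln²(0.47)) = 0.2337.
Characteristic equation s² + 3s + 3.1K_p = 0 gives ζ = 3/(2√(3.1K_p)).
Setting ζ = 0.2337: √(3.1K_p) = 3/(2·0.2337) = 6.419, so K_p = 41.2/3.1 = 13.3.

K_p = 13.3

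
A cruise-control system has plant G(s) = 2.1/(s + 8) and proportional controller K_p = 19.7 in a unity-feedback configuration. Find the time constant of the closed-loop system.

τ = 0.0203 s

Closed-loop transfer function: T(s) = K_p·G(s)/(1 + K_p·G(s)) = 41.37/(s + 8 + 41.37) = 41.37/(s + 49.37).
Time constant τ = 1/49.37 = 0.0203 s.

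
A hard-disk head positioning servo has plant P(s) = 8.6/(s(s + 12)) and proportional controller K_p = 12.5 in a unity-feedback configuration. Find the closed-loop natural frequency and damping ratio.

ω_n = 10.4 rad/s, ζ = 0.579

The closed-loop denominator is s(s+12) + 12.5·8.6 = s² + 12s + 107.5.
Matching s² + 2ζω_n s + ω_n²: ω_n = √107.5 = 10.37 rad/s and 2ζω_n = 12, so ζ = 12/(2·10.37) = 0.579.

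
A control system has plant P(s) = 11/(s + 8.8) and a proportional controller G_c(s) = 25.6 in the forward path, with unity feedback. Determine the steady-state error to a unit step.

The loop is type 0. Static position error constant K_pos = G_c(0)·P(0) = 25.6·1.25 = 32.
Steady-state error to a unit step: e_ss = 1/(1+K_pos) = 1/33 = 0.0303.

0.0303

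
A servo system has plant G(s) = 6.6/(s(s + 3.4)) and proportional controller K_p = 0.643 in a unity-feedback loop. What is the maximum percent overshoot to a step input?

1.02%

From 1 + K_pG(s) = 0: s² + 3.4s + 4.244 = 0 ⇒ ω_n = 2.06, ζ = 0.8252.
%OS = 100·exp(−πζ/√(1−ζ²)) = 100·exp(−π·0.8252/√0.319) = 1.02%.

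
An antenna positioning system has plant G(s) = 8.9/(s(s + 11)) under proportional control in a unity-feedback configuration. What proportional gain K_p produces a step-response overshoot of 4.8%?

From %OS = 100·exp(−πζ/√(1−ζ²)) = 4.8%, ζ = −ln(0.048)/√(π²+ln²(0.048)) = 0.695.
Characteristic equation s² + 11s + 8.9K_p = 0 gives ζ = 11/(2√(8.9K_p)).
Setting ζ = 0.695: √(8.9K_p) = 11/(2·0.695) = 7.914, so K_p = 62.63/8.9 = 7.04.

K_p = 7.04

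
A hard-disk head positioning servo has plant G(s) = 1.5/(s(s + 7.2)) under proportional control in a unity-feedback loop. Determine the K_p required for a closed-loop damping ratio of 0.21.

Closed-loop characteristic equation: s² + 7.2s + K_p·1.5 = 0.
So ω_n = √(1.5K_p) and 2ζω_n = 7.2, giving ζ = 7.2/(2√(1.5K_p)).
Setting ζ = 0.21: √(1.5K_p) = 7.2/(2·0.21) = 17.14, so K_p = 293.9/1.5 = 196.

K_p = 196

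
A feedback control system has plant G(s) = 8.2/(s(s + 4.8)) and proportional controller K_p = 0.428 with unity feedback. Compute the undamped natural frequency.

1 + K_p·G(s) = 0 gives s² + 4.8s + 3.51 = 0.
Matching s² + 2ζω_n s + ω_n²: ω_n = √3.51 = 1.873 rad/s and 2ζω_n = 4.8, so ζ = 4.8/(2·1.873) = 1.28.

ω_n = 1.87 rad/s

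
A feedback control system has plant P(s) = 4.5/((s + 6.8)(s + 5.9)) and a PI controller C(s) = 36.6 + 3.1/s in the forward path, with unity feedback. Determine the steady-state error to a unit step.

The open loop C(s)P(s) has a pole at the origin (type 1), so the static position error constant is infinite and e_ss = 1/(1+∞) = 0.

0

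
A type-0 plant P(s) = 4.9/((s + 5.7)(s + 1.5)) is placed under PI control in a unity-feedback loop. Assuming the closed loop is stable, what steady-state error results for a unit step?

0

The PI controller's integrator makes the forward path type 1, so e_ss to a step is zero.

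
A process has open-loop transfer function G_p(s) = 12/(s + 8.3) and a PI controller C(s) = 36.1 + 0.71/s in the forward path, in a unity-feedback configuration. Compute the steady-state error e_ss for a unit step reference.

0

The open loop C(s)G_p(s) has a pole at the origin (type 1), so the static position error constant is infinite and e_ss = 1/(1+∞) = 0.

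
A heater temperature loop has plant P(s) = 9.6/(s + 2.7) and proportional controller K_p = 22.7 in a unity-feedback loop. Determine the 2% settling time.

T_s ≈ 0.0181 s

Closed-loop transfer function: T(s) = K_p·P(s)/(1 + K_p·P(s)) = 217.9/(s + 2.7 + 217.9) = 217.9/(s + 220.6).
Time constant τ = 1/220.6 = 0.004533 s, so the 2% settling time is about 4τ = 0.0181 s.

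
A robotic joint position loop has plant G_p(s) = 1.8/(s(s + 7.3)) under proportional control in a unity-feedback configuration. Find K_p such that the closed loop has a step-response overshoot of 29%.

K_p = 55.1

From %OS = 100·exp(−πζ/√(1−ζ²)) = 29%, ζ = −ln(0.29)/√(π²+ln²(0.29)) = 0.3666.
Characteristic equation s² + 7.3s + 1.8K_p = 0 gives ζ = 7.3/(2√(1.8K_p)).
Setting ζ = 0.3666: √(1.8K_p) = 7.3/(2·0.3666) = 9.956, so K_p = 99.13/1.8 = 55.1.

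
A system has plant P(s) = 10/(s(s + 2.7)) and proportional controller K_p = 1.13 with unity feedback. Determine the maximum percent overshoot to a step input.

The closed-loop denominator s² + 2.7s + 11.3 gives ω_n = √11.3 = 3.362 and ζ = 2.7/(2ω_n) = 0.4016.
%OS = 100·exp(−πζ/√(1−ζ²)) = 100·exp(−π·0.4016/√0.8387) = 25.2%.

25.2%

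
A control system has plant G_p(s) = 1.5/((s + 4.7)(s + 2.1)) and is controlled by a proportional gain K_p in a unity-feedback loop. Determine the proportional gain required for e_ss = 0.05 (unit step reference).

K_p = 125

For a type-0 loop with proportional control, e_ss = 1/(1 + K_p·G_p(0)).
G_p(0) = 0.152. Require 1/(1 + K_p·0.152) = 0.05, so 1 + 0.152·K_p = 20.
K_p = (20 − 1)/0.152 = 125.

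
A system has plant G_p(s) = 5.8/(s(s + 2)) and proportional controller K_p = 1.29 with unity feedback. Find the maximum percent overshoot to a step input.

The closed-loop denominator s² + 2s + 7.482 gives ω_n = √7.482 = 2.735 and ζ = 2/(2ω_n) = 0.3656.
%OS = 100·exp(−πζ/√(1−ζ²)) = 100·exp(−π·0.3656/√0.8663) = 29.1%.

29.1%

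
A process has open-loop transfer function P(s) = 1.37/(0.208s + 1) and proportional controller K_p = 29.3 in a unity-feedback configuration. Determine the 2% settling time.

Closed loop: T(s) = K_p·P/(1+K_p·P) = 40.14/(0.208s + 1 + 40.14), with pole at s = −(1 + 40.14)/0.208 = −197.8.
τ = 1/197.8 = 0.005056 s, so 2% settling time ≈ 4τ = 0.0202 s.

T_s ≈ 0.0202 s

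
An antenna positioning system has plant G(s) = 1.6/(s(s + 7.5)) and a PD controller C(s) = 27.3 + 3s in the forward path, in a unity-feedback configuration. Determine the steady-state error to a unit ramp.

The loop has one pole at the origin (type 1). Velocity error constant K_v = lim_{s→0} s·C(s)G(s) = 27.3·1.6/7.5 = 5.824.
Steady-state error to a unit ramp: e_ss = 1/K_v = 0.172.

0.172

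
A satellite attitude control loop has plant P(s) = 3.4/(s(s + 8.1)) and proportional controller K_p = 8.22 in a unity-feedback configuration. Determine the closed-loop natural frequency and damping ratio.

1 + K_p·P(s) = 0 gives s² + 8.1s + 27.95 = 0.
Matching s² + 2ζω_n s + ω_n²: ω_n = √27.95 = 5.287 rad/s and 2ζω_n = 8.1, so ζ = 8.1/(2·5.287) = 0.766.

ω_n = 5.29 rad/s, ζ = 0.766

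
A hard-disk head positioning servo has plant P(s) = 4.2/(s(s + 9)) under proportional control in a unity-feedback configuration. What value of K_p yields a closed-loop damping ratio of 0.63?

Closed-loop characteristic equation: s² + 9s + K_p·4.2 = 0.
So ω_n = √(4.2K_p) and 2ζω_n = 9, giving ζ = 9/(2√(4.2K_p)).
Setting ζ = 0.63: √(4.2K_p) = 9/(2·0.63) = 7.143, so K_p = 51.02/4.2 = 12.1.

K_p = 12.1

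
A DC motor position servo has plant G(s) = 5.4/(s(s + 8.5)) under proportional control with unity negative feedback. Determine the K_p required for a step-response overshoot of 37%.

K_p = 36.7

From %OS = 100·exp(−πζ/√(1−ζ²)) = 37%, ζ = −ln(0.37)/√(π²+ln²(0.37)) = 0.3017.
Characteristic equation s² + 8.5s + 5.4K_p = 0 gives ζ = 8.5/(2√(5.4K_p)).
Setting ζ = 0.3017: √(5.4K_p) = 8.5/(2·0.3017) = 14.09, so K_p = 198.4/5.4 = 36.7.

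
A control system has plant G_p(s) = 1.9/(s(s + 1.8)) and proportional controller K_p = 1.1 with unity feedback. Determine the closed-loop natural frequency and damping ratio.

With unity feedback the closed-loop characteristic equation is s² + 1.8s + 1.1·1.9 = s² + 1.8s + 2.09 = 0.
So ω_n² = 2.09 ⇒ ω_n = 1.446 rad/s, and ζ = 1.8/(2ω_n) = 0.623.

ω_n = 1.45 rad/s, ζ = 0.623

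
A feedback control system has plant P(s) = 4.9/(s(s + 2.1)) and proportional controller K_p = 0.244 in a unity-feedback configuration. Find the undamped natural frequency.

ω_n = 1.09 rad/s

The closed-loop denominator is s(s+2.1) + 0.244·4.9 = s² + 2.1s + 1.196.
Matching s² + 2ζω_n s + ω_n²: ω_n = √1.196 = 1.093 rad/s and 2ζω_n = 2.1, so ζ = 2.1/(2·1.093) = 0.96.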